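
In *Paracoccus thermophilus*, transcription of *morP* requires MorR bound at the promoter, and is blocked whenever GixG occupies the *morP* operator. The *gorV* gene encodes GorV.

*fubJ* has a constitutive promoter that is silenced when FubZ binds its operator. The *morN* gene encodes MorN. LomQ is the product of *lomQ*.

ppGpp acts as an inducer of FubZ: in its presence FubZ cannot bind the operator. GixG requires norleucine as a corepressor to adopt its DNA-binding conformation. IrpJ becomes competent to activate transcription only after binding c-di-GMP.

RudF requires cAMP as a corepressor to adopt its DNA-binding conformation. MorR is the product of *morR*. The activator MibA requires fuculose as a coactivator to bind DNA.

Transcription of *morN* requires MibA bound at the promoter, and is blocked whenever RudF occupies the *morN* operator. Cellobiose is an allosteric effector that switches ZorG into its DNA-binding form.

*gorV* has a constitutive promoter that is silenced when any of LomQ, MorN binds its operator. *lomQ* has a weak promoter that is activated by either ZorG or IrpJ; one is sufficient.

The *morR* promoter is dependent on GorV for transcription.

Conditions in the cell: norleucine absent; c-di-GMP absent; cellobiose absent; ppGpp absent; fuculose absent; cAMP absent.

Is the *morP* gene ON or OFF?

ON

Cellobiose is absent, so ZorG is inactive.
c-di-GMP is absent, so IrpJ is inactive.
No activator is available at the *lomQ* promoter, so *lomQ* is not transcribed.
So LomQ is not produced.
Fuculose is absent, so MibA is inactive.
cAMP is absent, so RudF is inactive.
Required activator MibA is absent, so *morN* is not transcribed.
So MorN is not produced.
With no repressor bound, *gorV* is transcribed.
So GorV is produced and active.
No repressor is bound and GorV is active, so *morR* is transcribed.
So MorR is produced and active.
Norleucine is absent, so GixG is inactive.
No repressor is bound and MorR is active, so *morP* is transcribed.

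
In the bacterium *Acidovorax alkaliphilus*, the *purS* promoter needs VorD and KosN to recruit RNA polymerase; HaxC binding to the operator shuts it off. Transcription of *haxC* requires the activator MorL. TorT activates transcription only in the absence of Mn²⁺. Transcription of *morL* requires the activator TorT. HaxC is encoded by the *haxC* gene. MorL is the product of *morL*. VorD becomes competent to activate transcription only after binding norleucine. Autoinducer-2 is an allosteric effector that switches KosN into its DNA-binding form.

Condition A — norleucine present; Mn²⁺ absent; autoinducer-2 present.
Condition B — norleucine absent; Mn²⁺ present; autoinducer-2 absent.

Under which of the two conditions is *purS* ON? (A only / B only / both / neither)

neither

Condition A:
Norleucine is present, so VorD is active.
Mn²⁺ is absent, so TorT is active.
No repressor is bound and TorT is active, so *morL* is transcribed.
So MorL is produced and active.
No repressor is bound and MorL is active, so *haxC* is transcribed.
So HaxC is produced and active.
Autoinducer-2 is present, so KosN is active.
With repressor HaxC bound, *purS* is not transcribed.
→ *purS* is OFF in A.
Condition B:
Norleucine is absent, so VorD is inactive.
Mn²⁺ is present, so TorT is inactive.
Required activator TorT is absent, so *morL* is not transcribed.
So MorL is not produced.
Required activator MorL is absent, so *haxC* is not transcribed.
So HaxC is not produced.
Autoinducer-2 is absent, so KosN is inactive.
Required activator VorD is absent, so *purS* is not transcribed.
→ *purS* is OFF in B.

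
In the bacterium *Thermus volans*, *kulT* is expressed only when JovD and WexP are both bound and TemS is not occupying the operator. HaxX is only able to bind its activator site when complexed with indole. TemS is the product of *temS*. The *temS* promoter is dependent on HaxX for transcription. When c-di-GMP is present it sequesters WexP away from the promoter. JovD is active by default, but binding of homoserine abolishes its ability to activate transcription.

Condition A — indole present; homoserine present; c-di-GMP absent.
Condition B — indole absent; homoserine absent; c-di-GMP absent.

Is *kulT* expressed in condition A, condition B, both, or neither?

B only

Condition A:
Indole is present, so HaxX is active.
No repressor is bound and HaxX is active, so *temS* is transcribed.
So TemS is produced and active.
Homoserine is present, so JovD is inactive.
c-di-GMP is absent, so WexP is active.
With repressor TemS bound, *kulT* is not transcribed.
→ *kulT* is OFF in A.
Condition B:
Indole is absent, so HaxX is inactive.
Required activator HaxX is absent, so *temS* is not transcribed.
So TemS is not produced.
Homoserine is absent, so JovD is active.
c-di-GMP is absent, so WexP is active.
No repressor is bound and JovD and WexP are active, so *kulT* is transcribed.
→ *kulT* is ON in B.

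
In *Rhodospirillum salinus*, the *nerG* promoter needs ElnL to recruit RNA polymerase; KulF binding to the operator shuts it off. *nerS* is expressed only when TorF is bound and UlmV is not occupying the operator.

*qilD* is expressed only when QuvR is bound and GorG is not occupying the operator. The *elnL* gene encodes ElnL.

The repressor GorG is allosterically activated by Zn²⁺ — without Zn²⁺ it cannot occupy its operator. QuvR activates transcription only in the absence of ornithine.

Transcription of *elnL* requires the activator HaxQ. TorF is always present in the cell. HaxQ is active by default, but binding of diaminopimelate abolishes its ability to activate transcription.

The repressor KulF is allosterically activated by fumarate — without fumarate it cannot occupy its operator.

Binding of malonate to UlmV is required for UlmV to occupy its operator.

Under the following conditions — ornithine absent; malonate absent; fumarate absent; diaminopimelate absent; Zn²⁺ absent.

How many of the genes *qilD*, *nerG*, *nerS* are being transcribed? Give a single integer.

3

Zn²⁺ is absent, so GorG is inactive.
Ornithine is absent, so QuvR is active.
No repressor is bound and QuvR is active, so *qilD* is transcribed.
→ *qilD* is ON.
Fumarate is absent, so KulF is inactive.
Diaminopimelate is absent, so HaxQ is active.
No repressor is bound and HaxQ is active, so *elnL* is transcribed.
So ElnL is produced and active.
No repressor is bound and ElnL is active, so *nerG* is transcribed.
→ *nerG* is ON.
TorF is produced constitutively and is active.
Malonate is absent, so UlmV is inactive.
No repressor is bound and TorF is active, so *nerS* is transcribed.
→ *nerS* is ON.
3 of the 3 genes are transcribed.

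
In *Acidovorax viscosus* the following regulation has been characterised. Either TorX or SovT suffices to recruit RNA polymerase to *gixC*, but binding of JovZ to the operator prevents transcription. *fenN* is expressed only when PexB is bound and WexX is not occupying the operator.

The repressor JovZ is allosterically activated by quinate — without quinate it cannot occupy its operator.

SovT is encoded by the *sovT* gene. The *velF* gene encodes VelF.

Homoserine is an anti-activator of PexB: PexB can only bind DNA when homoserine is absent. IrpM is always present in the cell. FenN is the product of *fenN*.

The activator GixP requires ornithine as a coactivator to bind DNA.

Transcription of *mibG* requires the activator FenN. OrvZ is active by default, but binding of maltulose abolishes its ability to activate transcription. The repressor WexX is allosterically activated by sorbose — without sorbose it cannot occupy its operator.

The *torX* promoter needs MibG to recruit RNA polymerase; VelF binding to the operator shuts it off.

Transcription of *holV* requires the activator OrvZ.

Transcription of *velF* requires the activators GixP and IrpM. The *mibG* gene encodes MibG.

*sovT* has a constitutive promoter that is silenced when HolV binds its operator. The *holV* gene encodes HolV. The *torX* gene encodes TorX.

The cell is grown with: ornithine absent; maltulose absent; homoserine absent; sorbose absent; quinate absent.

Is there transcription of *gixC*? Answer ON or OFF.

Homoserine is absent, so PexB is active.
Sorbose is absent, so WexX is inactive.
No repressor is bound and PexB is active, so *fenN* is transcribed.
So FenN is produced and active.
No repressor is bound and FenN is active, so *mibG* is transcribed.
So MibG is produced and active.
Ornithine is absent, so GixP is inactive.
IrpM is produced constitutively and is active.
Required activator GixP is absent, so *velF* is not transcribed.
So VelF is not produced.
No repressor is bound and MibG is active, so *torX* is transcribed.
So TorX is produced and active.
Maltulose is absent, so OrvZ is active.
No repressor is bound and OrvZ is active, so *holV* is transcribed.
So HolV is produced and active.
With repressor HolV bound, *sovT* is not transcribed.
So SovT is not produced.
Quinate is absent, so JovZ is inactive.
Activator TorX is present, so *gixC* is transcribed.

ON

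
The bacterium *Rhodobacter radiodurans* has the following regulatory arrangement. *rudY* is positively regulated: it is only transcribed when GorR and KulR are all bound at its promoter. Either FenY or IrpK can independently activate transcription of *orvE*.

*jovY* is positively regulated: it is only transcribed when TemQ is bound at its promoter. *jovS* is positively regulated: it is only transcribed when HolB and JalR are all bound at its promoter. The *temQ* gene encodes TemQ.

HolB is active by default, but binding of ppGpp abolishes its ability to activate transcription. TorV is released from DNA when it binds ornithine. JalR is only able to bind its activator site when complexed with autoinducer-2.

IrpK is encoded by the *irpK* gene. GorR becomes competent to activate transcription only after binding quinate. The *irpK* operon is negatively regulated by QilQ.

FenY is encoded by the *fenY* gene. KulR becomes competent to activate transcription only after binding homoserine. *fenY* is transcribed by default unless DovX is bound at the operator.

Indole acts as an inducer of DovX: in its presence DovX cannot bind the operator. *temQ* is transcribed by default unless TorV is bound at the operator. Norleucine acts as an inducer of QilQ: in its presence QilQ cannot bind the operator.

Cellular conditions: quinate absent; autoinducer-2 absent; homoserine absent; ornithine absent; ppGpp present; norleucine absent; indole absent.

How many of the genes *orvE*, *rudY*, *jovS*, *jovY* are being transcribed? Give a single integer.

Indole is absent, so DovX is active.
With repressor DovX bound, *fenY* is not transcribed.
So FenY is not produced.
Norleucine is absent, so QilQ is active.
With repressor QilQ bound, *irpK* is not transcribed.
So IrpK is not produced.
No activator is available at the *orvE* promoter, so *orvE* is not transcribed.
→ *orvE* is OFF.
Quinate is absent, so GorR is inactive.
Homoserine is absent, so KulR is inactive.
Required activator GorR is absent, so *rudY* is not transcribed.
→ *rudY* is OFF.
ppGpp is present, so HolB is inactive.
Autoinducer-2 is absent, so JalR is inactive.
Required activator HolB is absent, so *jovS* is not transcribed.
→ *jovS* is OFF.
Ornithine is absent, so TorV is active.
With repressor TorV bound, *temQ* is not transcribed.
So TemQ is not produced.
Required activator TemQ is absent, so *jovY* is not transcribed.
→ *jovY* is OFF.
0 of the 4 genes are transcribed.

0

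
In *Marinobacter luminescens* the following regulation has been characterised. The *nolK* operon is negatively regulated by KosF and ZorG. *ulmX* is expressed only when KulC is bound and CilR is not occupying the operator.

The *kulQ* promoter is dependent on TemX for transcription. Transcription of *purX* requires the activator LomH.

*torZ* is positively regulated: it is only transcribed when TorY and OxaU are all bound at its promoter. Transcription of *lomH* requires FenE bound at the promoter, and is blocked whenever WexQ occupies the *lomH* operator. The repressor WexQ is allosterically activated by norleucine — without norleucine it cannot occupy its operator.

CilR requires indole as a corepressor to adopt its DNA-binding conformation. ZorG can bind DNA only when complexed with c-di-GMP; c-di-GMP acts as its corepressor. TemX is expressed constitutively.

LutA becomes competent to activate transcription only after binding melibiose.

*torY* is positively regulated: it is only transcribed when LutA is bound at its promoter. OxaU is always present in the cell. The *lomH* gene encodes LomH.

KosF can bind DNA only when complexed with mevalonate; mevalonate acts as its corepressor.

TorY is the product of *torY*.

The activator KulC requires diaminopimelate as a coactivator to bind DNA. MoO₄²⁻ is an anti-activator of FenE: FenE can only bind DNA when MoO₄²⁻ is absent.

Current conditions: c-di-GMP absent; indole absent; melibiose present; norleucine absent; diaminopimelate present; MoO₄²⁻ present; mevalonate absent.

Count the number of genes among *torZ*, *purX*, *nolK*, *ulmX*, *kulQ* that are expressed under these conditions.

4

Melibiose is present, so LutA is active.
No repressor is bound and LutA is active, so *torY* is transcribed.
So TorY is produced and active.
OxaU is produced constitutively and is active.
No repressor is bound and TorY and OxaU are active, so *torZ* is transcribed.
→ *torZ* is ON.
Norleucine is absent, so WexQ is inactive.
MoO₄²⁻ is present, so FenE is inactive.
Required activator FenE is absent, so *lomH* is not transcribed.
So LomH is not produced.
Required activator LomH is absent, so *purX* is not transcribed.
→ *purX* is OFF.
Mevalonate is absent, so KosF is inactive.
c-di-GMP is absent, so ZorG is inactive.
With no repressor bound, *nolK* is transcribed.
→ *nolK* is ON.
Indole is absent, so CilR is inactive.
Diaminopimelate is present, so KulC is active.
No repressor is bound and KulC is active, so *ulmX* is transcribed.
→ *ulmX* is ON.
TemX is produced constitutively and is active.
No repressor is bound and TemX is active, so *kulQ* is transcribed.
→ *kulQ* is ON.
4 of the 5 genes are transcribed.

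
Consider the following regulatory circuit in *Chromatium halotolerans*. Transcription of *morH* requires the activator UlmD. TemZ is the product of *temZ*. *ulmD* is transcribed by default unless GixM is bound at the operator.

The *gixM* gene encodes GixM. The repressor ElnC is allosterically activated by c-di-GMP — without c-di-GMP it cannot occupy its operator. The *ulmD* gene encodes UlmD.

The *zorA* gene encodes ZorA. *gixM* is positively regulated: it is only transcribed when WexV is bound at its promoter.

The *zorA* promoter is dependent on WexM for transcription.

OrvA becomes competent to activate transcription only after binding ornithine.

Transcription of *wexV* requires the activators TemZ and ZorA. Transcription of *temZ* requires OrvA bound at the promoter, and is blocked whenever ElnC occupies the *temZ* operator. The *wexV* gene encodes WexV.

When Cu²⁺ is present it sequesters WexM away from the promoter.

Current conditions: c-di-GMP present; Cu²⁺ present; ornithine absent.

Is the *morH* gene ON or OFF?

Ornithine is absent, so OrvA is inactive.
c-di-GMP is present, so ElnC is active.
With repressor ElnC bound, *temZ* is not transcribed.
So TemZ is not produced.
Cu²⁺ is present, so WexM is inactive.
Required activator WexM is absent, so *zorA* is not transcribed.
So ZorA is not produced.
Required activator TemZ is absent, so *wexV* is not transcribed.
So WexV is not produced.
Required activator WexV is absent, so *gixM* is not transcribed.
So GixM is not produced.
With no repressor bound, *ulmD* is transcribed.
So UlmD is produced and active.
No repressor is bound and UlmD is active, so *morH* is transcribed.

ON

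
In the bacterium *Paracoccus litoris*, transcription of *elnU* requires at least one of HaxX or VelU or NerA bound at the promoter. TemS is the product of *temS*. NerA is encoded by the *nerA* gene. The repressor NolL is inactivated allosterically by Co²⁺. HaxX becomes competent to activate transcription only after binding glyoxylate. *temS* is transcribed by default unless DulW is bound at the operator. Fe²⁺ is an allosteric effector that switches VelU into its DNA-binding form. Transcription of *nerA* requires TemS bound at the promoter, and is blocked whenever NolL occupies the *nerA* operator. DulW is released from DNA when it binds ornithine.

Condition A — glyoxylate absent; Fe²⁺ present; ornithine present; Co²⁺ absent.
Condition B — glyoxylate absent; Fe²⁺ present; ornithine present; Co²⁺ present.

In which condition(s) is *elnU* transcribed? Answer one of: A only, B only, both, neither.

both

Condition A:
Glyoxylate is absent, so HaxX is inactive.
Fe²⁺ is present, so VelU is active.
Ornithine is present, so DulW is inactive.
With no repressor bound, *temS* is transcribed.
So TemS is produced and active.
Co²⁺ is absent, so NolL is active.
With repressor NolL bound, *nerA* is not transcribed.
So NerA is not produced.
Activator VelU is present, so *elnU* is transcribed.
→ *elnU* is ON in A.
Condition B:
Glyoxylate is absent, so HaxX is inactive.
Fe²⁺ is present, so VelU is active.
Ornithine is present, so DulW is inactive.
With no repressor bound, *temS* is transcribed.
So TemS is produced and active.
Co²⁺ is present, so NolL is inactive.
No repressor is bound and TemS is active, so *nerA* is transcribed.
So NerA is produced and active.
Activator VelU is present, so *elnU* is transcribed.
→ *elnU* is ON in B.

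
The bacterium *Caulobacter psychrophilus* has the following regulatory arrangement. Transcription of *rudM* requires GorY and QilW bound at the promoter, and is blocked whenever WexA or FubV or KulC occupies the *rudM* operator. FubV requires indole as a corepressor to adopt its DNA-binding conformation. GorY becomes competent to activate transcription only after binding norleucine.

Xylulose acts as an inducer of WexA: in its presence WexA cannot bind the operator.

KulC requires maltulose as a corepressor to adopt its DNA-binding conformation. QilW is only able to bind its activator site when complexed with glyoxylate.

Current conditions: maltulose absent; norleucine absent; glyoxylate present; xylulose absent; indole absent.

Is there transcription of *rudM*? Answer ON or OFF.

Xylulose is absent, so WexA is active.
Indole is absent, so FubV is inactive.
Norleucine is absent, so GorY is inactive.
Maltulose is absent, so KulC is inactive.
Glyoxylate is present, so QilW is active.
With repressor WexA bound, *rudM* is not transcribed.

OFF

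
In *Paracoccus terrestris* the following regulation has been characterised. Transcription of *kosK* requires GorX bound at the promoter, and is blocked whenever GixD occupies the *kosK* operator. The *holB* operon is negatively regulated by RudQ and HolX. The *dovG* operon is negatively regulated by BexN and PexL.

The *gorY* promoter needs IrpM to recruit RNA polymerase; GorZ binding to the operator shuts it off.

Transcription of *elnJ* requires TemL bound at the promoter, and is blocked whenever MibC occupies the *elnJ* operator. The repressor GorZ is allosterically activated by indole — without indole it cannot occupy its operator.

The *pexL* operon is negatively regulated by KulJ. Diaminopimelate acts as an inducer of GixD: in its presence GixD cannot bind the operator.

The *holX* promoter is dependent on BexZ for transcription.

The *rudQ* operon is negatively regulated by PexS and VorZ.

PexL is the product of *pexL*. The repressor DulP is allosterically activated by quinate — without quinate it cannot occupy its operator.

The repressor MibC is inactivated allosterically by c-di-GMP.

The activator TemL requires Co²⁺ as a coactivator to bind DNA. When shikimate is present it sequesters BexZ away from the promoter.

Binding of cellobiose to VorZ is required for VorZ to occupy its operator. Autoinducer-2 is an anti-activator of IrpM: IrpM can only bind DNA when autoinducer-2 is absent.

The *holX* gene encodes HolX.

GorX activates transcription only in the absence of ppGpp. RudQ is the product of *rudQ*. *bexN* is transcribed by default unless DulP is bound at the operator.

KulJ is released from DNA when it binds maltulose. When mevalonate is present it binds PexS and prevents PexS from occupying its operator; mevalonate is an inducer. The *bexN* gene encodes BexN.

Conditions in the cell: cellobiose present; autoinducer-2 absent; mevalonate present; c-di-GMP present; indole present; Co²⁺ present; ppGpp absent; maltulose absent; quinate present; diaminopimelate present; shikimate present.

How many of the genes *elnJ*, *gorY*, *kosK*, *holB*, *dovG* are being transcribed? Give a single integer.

4

c-di-GMP is present, so MibC is inactive.
Co²⁺ is present, so TemL is active.
No repressor is bound and TemL is active, so *elnJ* is transcribed.
→ *elnJ* is ON.
Autoinducer-2 is absent, so IrpM is active.
Indole is present, so GorZ is active.
With repressor GorZ bound, *gorY* is not transcribed.
→ *gorY* is OFF.
Diaminopimelate is present, so GixD is inactive.
ppGpp is absent, so GorX is active.
No repressor is bound and GorX is active, so *kosK* is transcribed.
→ *kosK* is ON.
Mevalonate is present, so PexS is inactive.
Cellobiose is present, so VorZ is active.
With repressor VorZ bound, *rudQ* is not transcribed.
So RudQ is not produced.
Shikimate is present, so BexZ is inactive.
Required activator BexZ is absent, so *holX* is not transcribed.
So HolX is not produced.
With no repressor bound, *holB* is transcribed.
→ *holB* is ON.
Quinate is present, so DulP is active.
With repressor DulP bound, *bexN* is not transcribed.
So BexN is not produced.
Maltulose is absent, so KulJ is active.
With repressor KulJ bound, *pexL* is not transcribed.
So PexL is not produced.
With no repressor bound, *dovG* is transcribed.
→ *dovG* is ON.
4 of the 5 genes are transcribed.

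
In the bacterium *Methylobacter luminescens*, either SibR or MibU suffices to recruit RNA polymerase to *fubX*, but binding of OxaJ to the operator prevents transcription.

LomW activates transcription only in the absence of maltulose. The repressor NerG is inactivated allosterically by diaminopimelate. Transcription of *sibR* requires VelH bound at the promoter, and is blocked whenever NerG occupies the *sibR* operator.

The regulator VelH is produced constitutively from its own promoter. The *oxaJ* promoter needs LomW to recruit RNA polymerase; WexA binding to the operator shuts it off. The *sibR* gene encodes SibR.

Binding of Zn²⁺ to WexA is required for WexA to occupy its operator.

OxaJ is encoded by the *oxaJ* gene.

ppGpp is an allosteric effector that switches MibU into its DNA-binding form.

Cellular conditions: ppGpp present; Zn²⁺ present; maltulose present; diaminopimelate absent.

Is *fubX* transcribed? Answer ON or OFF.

ON

Diaminopimelate is absent, so NerG is active.
VelH is produced constitutively and is active.
With repressor NerG bound, *sibR* is not transcribed.
So SibR is not produced.
Maltulose is present, so LomW is inactive.
Zn²⁺ is present, so WexA is active.
With repressor WexA bound, *oxaJ* is not transcribed.
So OxaJ is not produced.
ppGpp is present, so MibU is active.
Activator MibU is present, so *fubX* is transcribed.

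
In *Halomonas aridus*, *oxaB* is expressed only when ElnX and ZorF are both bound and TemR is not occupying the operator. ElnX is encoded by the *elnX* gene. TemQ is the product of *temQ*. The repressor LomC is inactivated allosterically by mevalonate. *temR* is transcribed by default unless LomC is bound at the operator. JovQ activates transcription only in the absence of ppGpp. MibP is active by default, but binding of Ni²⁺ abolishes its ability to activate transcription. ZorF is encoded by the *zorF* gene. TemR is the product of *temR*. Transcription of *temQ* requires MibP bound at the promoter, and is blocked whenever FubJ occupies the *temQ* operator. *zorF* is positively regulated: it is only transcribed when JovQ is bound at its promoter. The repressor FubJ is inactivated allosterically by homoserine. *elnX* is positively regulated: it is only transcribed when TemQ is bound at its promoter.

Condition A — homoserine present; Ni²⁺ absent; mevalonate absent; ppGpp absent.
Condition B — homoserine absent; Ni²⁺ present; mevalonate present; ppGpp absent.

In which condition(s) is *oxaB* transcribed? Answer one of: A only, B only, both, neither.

A only

Condition A:
Homoserine is present, so FubJ is inactive.
Ni²⁺ is absent, so MibP is active.
No repressor is bound and MibP is active, so *temQ* is transcribed.
So TemQ is produced and active.
No repressor is bound and TemQ is active, so *elnX* is transcribed.
So ElnX is produced and active.
Mevalonate is absent, so LomC is active.
With repressor LomC bound, *temR* is not transcribed.
So TemR is not produced.
ppGpp is absent, so JovQ is active.
No repressor is bound and JovQ is active, so *zorF* is transcribed.
So ZorF is produced and active.
No repressor is bound and ElnX and ZorF are active, so *oxaB* is transcribed.
→ *oxaB* is ON in A.
Condition B:
Homoserine is absent, so FubJ is active.
Ni²⁺ is present, so MibP is inactive.
With repressor FubJ bound, *temQ* is not transcribed.
So TemQ is not produced.
Required activator TemQ is absent, so *elnX* is not transcribed.
So ElnX is not produced.
Mevalonate is present, so LomC is inactive.
With no repressor bound, *temR* is transcribed.
So TemR is produced and active.
ppGpp is absent, so JovQ is active.
No repressor is bound and JovQ is active, so *zorF* is transcribed.
So ZorF is produced and active.
With repressor TemR bound, *oxaB* is not transcribed.
→ *oxaB* is OFF in B.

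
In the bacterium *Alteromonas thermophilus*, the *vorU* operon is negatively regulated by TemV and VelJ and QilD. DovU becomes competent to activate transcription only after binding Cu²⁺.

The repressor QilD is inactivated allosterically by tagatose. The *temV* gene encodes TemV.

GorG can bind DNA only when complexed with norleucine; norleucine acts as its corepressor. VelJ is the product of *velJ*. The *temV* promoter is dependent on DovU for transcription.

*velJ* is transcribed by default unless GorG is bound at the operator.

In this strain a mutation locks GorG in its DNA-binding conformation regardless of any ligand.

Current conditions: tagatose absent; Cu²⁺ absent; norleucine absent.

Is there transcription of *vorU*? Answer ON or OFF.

OFF

Cu²⁺ is absent, so DovU is inactive.
Required activator DovU is absent, so *temV* is not transcribed.
So TemV is not produced.
GorG is constitutively active in this strain.
With repressor GorG bound, *velJ* is not transcribed.
So VelJ is not produced.
Tagatose is absent, so QilD is active.
With repressor QilD bound, *vorU* is not transcribed.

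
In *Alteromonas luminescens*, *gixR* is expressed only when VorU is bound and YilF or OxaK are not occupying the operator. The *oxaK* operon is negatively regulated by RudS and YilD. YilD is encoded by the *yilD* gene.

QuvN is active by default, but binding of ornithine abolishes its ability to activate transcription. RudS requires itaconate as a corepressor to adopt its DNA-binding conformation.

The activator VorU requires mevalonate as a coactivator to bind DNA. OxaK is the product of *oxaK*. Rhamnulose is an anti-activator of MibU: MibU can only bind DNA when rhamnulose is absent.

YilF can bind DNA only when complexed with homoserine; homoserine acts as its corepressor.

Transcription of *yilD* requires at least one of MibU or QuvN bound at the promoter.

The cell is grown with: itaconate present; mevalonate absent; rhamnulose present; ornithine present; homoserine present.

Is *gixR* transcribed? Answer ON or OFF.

Mevalonate is absent, so VorU is inactive.
Homoserine is present, so YilF is active.
Itaconate is present, so RudS is active.
Rhamnulose is present, so MibU is inactive.
Ornithine is present, so QuvN is inactive.
No activator is available at the *yilD* promoter, so *yilD* is not transcribed.
So YilD is not produced.
With repressor RudS bound, *oxaK* is not transcribed.
So OxaK is not produced.
With repressor YilF bound, *gixR* is not transcribed.

OFF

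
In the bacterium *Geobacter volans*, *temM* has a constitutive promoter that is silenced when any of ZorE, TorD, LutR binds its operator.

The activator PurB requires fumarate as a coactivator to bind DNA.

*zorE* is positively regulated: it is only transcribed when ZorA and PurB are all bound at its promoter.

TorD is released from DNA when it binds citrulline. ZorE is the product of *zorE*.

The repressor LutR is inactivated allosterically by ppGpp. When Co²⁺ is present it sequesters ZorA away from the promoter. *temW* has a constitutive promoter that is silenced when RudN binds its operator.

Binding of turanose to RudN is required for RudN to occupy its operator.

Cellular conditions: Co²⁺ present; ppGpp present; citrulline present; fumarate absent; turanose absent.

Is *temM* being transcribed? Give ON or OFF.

ON

Co²⁺ is present, so ZorA is inactive.
Fumarate is absent, so PurB is inactive.
Required activator ZorA is absent, so *zorE* is not transcribed.
So ZorE is not produced.
Citrulline is present, so TorD is inactive.
ppGpp is present, so LutR is inactive.
With no repressor bound, *temM* is transcribed.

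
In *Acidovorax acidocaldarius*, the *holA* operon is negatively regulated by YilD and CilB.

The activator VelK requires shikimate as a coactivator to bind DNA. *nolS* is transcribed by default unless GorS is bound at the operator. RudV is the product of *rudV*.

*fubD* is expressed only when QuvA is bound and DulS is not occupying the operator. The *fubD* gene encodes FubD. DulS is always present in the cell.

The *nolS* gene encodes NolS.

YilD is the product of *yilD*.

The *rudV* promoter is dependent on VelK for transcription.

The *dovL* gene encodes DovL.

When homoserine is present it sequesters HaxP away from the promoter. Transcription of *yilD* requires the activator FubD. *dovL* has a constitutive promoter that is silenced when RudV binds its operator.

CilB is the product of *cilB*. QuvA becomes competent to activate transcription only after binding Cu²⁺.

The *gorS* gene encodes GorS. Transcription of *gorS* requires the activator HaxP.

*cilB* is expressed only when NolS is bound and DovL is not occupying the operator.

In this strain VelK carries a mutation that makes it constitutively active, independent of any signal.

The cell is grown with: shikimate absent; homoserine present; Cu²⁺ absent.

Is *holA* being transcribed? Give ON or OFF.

OFF

DulS is produced constitutively and is active.
Cu²⁺ is absent, so QuvA is inactive.
With repressor DulS bound, *fubD* is not transcribed.
So FubD is not produced.
Required activator FubD is absent, so *yilD* is not transcribed.
So YilD is not produced.
Homoserine is present, so HaxP is inactive.
Required activator HaxP is absent, so *gorS* is not transcribed.
So GorS is not produced.
With no repressor bound, *nolS* is transcribed.
So NolS is produced and active.
VelK is constitutively active in this strain.
No repressor is bound and VelK is active, so *rudV* is transcribed.
So RudV is produced and active.
With repressor RudV bound, *dovL* is not transcribed.
So DovL is not produced.
No repressor is bound and NolS is active, so *cilB* is transcribed.
So CilB is produced and active.
With repressor CilB bound, *holA* is not transcribed.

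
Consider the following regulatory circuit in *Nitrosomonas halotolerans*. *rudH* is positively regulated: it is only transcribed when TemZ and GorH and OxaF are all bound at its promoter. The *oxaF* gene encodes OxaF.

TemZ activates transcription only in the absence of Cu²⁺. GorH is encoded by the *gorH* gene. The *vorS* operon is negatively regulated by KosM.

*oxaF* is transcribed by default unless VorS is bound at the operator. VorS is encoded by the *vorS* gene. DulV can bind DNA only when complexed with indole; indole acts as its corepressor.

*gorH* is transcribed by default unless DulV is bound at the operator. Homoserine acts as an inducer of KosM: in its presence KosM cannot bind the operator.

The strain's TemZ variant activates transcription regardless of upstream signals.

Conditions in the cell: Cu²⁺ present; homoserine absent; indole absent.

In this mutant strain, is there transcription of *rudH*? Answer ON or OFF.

ON

TemZ is constitutively active in this strain.
Indole is absent, so DulV is inactive.
With no repressor bound, *gorH* is transcribed.
So GorH is produced and active.
Homoserine is absent, so KosM is active.
With repressor KosM bound, *vorS* is not transcribed.
So VorS is not produced.
With no repressor bound, *oxaF* is transcribed.
So OxaF is produced and active.
No repressor is bound and TemZ and GorH and OxaF are active, so *rudH* is transcribed.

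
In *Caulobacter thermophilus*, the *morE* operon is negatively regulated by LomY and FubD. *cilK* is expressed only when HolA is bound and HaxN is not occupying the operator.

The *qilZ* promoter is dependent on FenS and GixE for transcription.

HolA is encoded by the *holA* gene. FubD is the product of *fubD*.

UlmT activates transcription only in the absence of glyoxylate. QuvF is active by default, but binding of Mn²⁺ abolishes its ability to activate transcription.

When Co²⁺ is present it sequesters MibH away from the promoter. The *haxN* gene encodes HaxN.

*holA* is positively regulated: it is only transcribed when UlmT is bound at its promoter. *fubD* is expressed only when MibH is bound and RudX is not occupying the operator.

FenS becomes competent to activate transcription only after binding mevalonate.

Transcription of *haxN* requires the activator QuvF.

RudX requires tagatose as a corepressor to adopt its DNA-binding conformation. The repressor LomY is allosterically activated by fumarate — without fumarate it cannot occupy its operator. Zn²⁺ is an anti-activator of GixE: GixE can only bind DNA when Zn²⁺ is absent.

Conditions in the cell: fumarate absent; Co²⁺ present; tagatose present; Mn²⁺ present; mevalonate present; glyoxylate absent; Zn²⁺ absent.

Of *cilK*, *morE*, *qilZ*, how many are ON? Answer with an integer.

3

Glyoxylate is absent, so UlmT is active.
No repressor is bound and UlmT is active, so *holA* is transcribed.
So HolA is produced and active.
Mn²⁺ is present, so QuvF is inactive.
Required activator QuvF is absent, so *haxN* is not transcribed.
So HaxN is not produced.
No repressor is bound and HolA is active, so *cilK* is transcribed.
→ *cilK* is ON.
Fumarate is absent, so LomY is inactive.
Tagatose is present, so RudX is active.
Co²⁺ is present, so MibH is inactive.
With repressor RudX bound, *fubD* is not transcribed.
So FubD is not produced.
With no repressor bound, *morE* is transcribed.
→ *morE* is ON.
Mevalonate is present, so FenS is active.
Zn²⁺ is absent, so GixE is active.
No repressor is bound and FenS and GixE are active, so *qilZ* is transcribed.
→ *qilZ* is ON.
3 of the 3 genes are transcribed.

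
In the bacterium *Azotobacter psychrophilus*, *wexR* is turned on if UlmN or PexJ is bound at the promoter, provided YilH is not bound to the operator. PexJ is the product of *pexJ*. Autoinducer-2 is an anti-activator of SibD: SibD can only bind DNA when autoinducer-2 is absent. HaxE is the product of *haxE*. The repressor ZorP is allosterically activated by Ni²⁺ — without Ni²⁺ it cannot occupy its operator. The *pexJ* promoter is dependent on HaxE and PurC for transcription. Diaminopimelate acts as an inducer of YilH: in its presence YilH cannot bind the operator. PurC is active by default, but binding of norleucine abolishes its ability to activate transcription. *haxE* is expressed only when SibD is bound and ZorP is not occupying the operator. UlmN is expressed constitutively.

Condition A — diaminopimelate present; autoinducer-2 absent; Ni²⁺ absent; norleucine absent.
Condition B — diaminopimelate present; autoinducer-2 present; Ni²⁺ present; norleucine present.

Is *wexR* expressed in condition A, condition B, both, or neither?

Condition A:
Diaminopimelate is present, so YilH is inactive.
UlmN is produced constitutively and is active.
Autoinducer-2 is absent, so SibD is active.
Ni²⁺ is absent, so ZorP is inactive.
No repressor is bound and SibD is active, so *haxE* is transcribed.
So HaxE is produced and active.
Norleucine is absent, so PurC is active.
No repressor is bound and HaxE and PurC are active, so *pexJ* is transcribed.
So PexJ is produced and active.
Activator UlmN is present, so *wexR* is transcribed.
→ *wexR* is ON in A.
Condition B:
Diaminopimelate is present, so YilH is inactive.
UlmN is produced constitutively and is active.
Autoinducer-2 is present, so SibD is inactive.
Ni²⁺ is present, so ZorP is active.
With repressor ZorP bound, *haxE* is not transcribed.
So HaxE is not produced.
Norleucine is present, so PurC is inactive.
Required activator HaxE is absent, so *pexJ* is not transcribed.
So PexJ is not produced.
Activator UlmN is present, so *wexR* is transcribed.
→ *wexR* is ON in B.

both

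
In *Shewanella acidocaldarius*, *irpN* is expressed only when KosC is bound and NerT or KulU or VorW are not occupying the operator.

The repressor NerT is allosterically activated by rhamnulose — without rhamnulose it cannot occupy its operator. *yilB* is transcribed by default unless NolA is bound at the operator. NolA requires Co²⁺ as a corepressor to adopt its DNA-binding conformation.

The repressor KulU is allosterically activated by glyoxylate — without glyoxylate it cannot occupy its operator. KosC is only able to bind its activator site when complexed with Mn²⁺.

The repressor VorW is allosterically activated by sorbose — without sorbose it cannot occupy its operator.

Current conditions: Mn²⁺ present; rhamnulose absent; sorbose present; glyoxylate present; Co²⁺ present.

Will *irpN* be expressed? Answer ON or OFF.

Rhamnulose is absent, so NerT is inactive.
Glyoxylate is present, so KulU is active.
Mn²⁺ is present, so KosC is active.
Sorbose is present, so VorW is active.
With repressor KulU bound, *irpN* is not transcribed.

OFF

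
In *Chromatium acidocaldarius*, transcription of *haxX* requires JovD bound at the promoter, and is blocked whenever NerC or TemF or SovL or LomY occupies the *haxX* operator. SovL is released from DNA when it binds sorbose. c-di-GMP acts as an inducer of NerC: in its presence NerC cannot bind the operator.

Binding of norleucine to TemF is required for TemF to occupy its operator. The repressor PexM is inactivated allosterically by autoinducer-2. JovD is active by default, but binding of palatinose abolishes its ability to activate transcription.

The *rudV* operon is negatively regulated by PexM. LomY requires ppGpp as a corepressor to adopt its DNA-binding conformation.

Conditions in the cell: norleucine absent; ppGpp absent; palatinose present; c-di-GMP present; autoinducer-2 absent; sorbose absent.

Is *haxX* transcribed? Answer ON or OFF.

OFF

c-di-GMP is present, so NerC is inactive.
Norleucine is absent, so TemF is inactive.
Sorbose is absent, so SovL is active.
Palatinose is present, so JovD is inactive.
ppGpp is absent, so LomY is inactive.
With repressor SovL bound, *haxX* is not transcribed.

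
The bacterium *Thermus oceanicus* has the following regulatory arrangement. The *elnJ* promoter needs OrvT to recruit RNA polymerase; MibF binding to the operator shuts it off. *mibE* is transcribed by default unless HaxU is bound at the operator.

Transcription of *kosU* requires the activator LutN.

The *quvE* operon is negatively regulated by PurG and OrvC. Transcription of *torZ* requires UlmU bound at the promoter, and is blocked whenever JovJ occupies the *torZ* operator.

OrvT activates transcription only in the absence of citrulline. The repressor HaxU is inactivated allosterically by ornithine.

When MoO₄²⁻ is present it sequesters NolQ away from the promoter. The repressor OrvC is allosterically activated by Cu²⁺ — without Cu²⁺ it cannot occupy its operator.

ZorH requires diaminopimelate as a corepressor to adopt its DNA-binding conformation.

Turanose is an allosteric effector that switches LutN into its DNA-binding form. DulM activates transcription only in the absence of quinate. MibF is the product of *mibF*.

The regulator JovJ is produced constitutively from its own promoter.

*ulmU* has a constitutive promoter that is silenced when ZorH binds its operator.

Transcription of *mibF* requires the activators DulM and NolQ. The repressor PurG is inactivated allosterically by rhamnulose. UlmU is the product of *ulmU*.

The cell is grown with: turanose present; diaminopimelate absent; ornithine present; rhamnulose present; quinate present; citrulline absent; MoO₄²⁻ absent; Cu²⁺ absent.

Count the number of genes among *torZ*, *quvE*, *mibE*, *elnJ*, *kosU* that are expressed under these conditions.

Diaminopimelate is absent, so ZorH is inactive.
With no repressor bound, *ulmU* is transcribed.
So UlmU is produced and active.
JovJ is produced constitutively and is active.
With repressor JovJ bound, *torZ* is not transcribed.
→ *torZ* is OFF.
Rhamnulose is present, so PurG is inactive.
Cu²⁺ is absent, so OrvC is inactive.
With no repressor bound, *quvE* is transcribed.
→ *quvE* is ON.
Ornithine is present, so HaxU is inactive.
With no repressor bound, *mibE* is transcribed.
→ *mibE* is ON.
Quinate is present, so DulM is inactive.
MoO₄²⁻ is absent, so NolQ is active.
Required activator DulM is absent, so *mibF* is not transcribed.
So MibF is not produced.
Citrulline is absent, so OrvT is active.
No repressor is bound and OrvT is active, so *elnJ* is transcribed.
→ *elnJ* is ON.
Turanose is present, so LutN is active.
No repressor is bound and LutN is active, so *kosU* is transcribed.
→ *kosU* is ON.
4 of the 5 genes are transcribed.

4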